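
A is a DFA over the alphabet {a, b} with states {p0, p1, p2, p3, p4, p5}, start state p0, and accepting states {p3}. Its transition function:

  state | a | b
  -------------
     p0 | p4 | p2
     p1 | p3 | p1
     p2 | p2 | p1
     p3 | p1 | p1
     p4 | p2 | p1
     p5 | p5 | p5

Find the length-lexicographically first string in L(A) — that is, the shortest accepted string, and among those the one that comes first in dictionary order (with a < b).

A breadth-first search from p0 reaches an accepting state first via the path p0 → p4 → p1 → p3 on input aba.
No string of length < 3 is accepted (BFS exhausts all shorter strings without reaching an accepting state), and aba is the lexicographically least accepting string of length 3.

aba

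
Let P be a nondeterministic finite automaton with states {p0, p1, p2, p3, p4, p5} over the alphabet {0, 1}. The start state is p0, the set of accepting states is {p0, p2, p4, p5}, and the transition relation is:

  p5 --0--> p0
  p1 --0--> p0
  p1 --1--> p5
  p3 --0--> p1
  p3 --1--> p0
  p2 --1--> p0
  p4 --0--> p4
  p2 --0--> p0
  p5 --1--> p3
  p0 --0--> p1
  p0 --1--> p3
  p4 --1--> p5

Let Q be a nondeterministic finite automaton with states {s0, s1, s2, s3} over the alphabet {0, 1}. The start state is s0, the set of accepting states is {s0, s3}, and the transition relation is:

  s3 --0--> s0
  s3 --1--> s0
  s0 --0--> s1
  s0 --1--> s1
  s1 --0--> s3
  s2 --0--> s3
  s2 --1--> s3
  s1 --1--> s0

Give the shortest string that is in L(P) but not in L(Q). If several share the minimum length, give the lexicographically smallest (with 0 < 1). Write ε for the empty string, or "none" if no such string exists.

010

The string 010 is accepted by P but not by Q.
No shorter string lies in the difference, and 010 is the lexicographically first length-3 string in L(P) \ L(Q).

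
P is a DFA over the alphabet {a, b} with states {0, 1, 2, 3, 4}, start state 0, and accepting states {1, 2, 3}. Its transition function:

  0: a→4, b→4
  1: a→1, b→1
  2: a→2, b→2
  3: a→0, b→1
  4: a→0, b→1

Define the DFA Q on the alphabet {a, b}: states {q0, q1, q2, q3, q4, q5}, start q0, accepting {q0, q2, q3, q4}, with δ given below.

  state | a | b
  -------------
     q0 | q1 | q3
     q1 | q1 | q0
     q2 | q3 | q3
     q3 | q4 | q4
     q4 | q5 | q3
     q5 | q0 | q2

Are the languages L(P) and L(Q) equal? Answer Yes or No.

The string aba is accepted by P but rejected by Q.
So L(P) ≠ L(Q).

No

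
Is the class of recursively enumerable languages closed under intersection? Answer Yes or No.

Run the recogniser for L₁; if it accepts, run the recogniser for L₂ and accept if that accepts too. If either runs forever the input is never accepted, which is all a recogniser needs.
So the recursively enumerable languages are closed under intersection.

Yes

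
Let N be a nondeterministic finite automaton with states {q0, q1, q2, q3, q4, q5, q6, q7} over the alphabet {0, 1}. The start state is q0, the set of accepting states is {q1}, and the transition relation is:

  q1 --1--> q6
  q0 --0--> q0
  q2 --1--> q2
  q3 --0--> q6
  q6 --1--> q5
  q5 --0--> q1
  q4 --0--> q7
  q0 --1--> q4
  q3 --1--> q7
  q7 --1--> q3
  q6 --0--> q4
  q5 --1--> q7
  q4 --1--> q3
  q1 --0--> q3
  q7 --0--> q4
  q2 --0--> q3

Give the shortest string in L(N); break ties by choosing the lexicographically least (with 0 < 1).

A breadth-first search from q0 reaches an accepting state first via the path q0 → q4 → q3 → q6 → q5 → q1 on input 11010.
No string of length < 5 is accepted (BFS exhausts all shorter strings without reaching an accepting state), and 11010 is the lexicographically least accepting string of length 5.

11010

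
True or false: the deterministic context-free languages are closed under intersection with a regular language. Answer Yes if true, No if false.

Yes

Run the DPDA and a DFA for the regular language in lock-step (product of the two finite controls, one shared stack, the DFA component advancing only on genuine input moves); the result is still deterministic and accepts when both components accept.
So the deterministic context-free languages are closed under intersection with a regular language.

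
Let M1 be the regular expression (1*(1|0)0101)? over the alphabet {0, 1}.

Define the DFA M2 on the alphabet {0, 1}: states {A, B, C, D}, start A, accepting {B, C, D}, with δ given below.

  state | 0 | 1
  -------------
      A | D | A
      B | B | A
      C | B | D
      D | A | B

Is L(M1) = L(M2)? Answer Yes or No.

No

The empty string ε is accepted by M1 but rejected by M2.
So L(M1) ≠ L(M2).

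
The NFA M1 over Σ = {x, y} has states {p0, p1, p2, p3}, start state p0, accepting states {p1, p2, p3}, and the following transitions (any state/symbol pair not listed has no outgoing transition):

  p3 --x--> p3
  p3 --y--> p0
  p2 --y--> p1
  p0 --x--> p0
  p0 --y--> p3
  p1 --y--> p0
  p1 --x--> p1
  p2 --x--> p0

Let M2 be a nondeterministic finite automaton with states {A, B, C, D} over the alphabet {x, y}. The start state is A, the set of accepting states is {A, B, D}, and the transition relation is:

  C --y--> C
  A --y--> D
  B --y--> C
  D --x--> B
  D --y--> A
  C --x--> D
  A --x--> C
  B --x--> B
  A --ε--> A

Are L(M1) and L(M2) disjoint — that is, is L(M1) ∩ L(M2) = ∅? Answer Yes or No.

No

The string y is accepted by both M1 and M2.
Hence L(M1) ∩ L(M2) ≠ ∅.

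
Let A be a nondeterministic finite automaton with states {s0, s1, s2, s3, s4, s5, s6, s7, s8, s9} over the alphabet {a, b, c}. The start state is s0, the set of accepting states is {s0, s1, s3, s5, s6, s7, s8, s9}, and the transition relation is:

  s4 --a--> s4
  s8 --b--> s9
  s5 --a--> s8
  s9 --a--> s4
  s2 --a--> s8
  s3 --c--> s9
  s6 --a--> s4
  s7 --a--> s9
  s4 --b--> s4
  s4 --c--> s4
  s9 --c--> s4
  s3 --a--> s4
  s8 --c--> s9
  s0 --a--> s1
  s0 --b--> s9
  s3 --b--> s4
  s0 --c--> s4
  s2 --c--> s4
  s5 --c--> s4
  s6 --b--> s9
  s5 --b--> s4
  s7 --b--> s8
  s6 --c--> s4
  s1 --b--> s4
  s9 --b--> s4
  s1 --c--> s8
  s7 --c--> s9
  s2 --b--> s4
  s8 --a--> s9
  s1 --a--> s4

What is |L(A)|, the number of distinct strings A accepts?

7

The useful subgraph on states {s0, s1, s8, s9} is acyclic, so L(A) is finite; the longest accepting path visits 4 useful states, giving maximum string length 3.
Counting accepting paths from s0 by length: 1 of length 0, 2 of length 1, 1 of length 2, 3 of length 3. Total 7.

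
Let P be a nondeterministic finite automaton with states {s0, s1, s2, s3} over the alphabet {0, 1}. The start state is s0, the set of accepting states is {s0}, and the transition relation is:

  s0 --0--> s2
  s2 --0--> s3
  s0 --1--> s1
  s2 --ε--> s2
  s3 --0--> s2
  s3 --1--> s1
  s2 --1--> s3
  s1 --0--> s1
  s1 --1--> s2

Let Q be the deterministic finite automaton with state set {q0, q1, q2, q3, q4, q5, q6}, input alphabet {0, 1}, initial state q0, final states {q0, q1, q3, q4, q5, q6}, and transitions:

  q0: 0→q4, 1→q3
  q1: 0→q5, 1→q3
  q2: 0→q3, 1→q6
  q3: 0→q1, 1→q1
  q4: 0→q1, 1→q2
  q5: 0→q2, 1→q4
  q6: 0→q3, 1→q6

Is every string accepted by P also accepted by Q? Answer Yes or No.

Exploring the product automaton P × Q from the start pair (s0, q0), following both machines on each input symbol, reaches 19 state pairs: (s0, q0), (s2, q4), (s1, q3), (s3, q1), (s3, q2), (s1, q1), (s2, q1), (s2, q5), (s2, q3), (s1, q6), (s1, q5), (s3, q5), (s3, q3), (s3, q4), (s2, q6), (s1, q2), (s2, q2), (s1, q4), (s3, q6).
P accepts in {s0} and Q accepts in {q0, q1, q3, q4, q5, q6}. The reachable pairs whose P-component is accepting are (s0, q0); in each of them the Q-component is accepting too, so the product for L(P) \ L(Q) (P-component accepting, Q-component rejecting) has no reachable accepting pair and the difference is empty.
Hence every string in L(P) is also in L(Q).

Yes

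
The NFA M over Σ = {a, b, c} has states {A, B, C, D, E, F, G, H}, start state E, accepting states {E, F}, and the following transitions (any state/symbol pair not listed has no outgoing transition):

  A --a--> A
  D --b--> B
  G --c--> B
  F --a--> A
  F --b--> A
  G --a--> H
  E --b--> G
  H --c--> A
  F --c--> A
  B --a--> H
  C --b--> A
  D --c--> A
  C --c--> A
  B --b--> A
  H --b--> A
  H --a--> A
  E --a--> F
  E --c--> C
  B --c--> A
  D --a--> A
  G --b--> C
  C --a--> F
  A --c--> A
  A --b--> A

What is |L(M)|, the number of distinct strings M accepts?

4

The useful subgraph on states {C, E, F, G} is acyclic, so L(M) is finite; the longest accepting path visits 4 useful states, giving maximum string length 3.
Counting accepting paths from E by length: 1 of length 0, 1 of length 1, 1 of length 2, 1 of length 3. Total 4.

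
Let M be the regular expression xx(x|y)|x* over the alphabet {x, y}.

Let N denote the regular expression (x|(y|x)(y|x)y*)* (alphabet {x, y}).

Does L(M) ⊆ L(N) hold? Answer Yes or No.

Converting the expression M to a DFA (subset construction, then merging equivalent states) gives the minimal DFA with states {m0, m1, m2, m3, m4, m5}, start state m0, accepting states {m0, m1, m3, m4, m5} and transitions m0: x→m1, y→m2; m1: x→m3, y→m2; m2: x→m2, y→m2; m3: x→m4, y→m5; m4: x→m4, y→m2; m5: x→m2, y→m2.
Converting the expression N to a DFA (subset construction, then merging equivalent states) gives the minimal DFA with states {n0, n1, n2}, start state n0, accepting states {n0, n1} and transitions n0: x→n1, y→n2; n1: x→n1, y→n1; n2: x→n1, y→n1.
Exploring the product automaton M × N from the start pair (m0, n0), following both machines on each input symbol, reaches 7 state pairs: (m0, n0), (m1, n1), (m2, n2), (m3, n1), (m2, n1), (m4, n1), (m5, n1).
M accepts in {m0, m1, m3, m4, m5} and N accepts in {n0, n1}. The reachable pairs whose M-component is accepting are (m0, n0), (m1, n1), (m3, n1), (m4, n1), (m5, n1); in each of them the N-component is accepting too, so the product for L(M) \ L(N) (M-component accepting, N-component rejecting) has no reachable accepting pair and the difference is empty.
Hence every string in L(M) is also in L(N).

Yes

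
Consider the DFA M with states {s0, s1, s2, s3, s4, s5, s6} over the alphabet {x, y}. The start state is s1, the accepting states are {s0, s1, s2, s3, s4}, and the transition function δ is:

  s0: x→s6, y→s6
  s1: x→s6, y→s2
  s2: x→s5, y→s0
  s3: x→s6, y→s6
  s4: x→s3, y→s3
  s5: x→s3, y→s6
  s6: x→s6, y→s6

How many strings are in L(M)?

4

The useful subgraph on states {s0, s1, s2, s3, s5} is acyclic, so L(M) is finite; the longest accepting path visits 4 useful states, giving maximum string length 3.
Counting accepting paths from s1 by length: 1 of length 0, 1 of length 1, 1 of length 2, 1 of length 3. Total 4.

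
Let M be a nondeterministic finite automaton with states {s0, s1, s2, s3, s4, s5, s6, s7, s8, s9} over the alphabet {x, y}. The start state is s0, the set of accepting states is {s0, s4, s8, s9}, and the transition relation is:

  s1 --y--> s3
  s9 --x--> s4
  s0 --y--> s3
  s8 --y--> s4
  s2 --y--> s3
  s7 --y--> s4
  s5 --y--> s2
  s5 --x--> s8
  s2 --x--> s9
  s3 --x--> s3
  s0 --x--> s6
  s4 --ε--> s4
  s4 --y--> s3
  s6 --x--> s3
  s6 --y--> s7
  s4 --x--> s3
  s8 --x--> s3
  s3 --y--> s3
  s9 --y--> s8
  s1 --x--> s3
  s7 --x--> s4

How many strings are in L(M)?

3

The useful subgraph on states {s0, s4, s6, s7} is acyclic, so L(M) is finite; the longest accepting path visits 4 useful states, giving maximum string length 3.
Counting accepting paths from s0 by length: 1 of length 0, 2 of length 3. Total 3.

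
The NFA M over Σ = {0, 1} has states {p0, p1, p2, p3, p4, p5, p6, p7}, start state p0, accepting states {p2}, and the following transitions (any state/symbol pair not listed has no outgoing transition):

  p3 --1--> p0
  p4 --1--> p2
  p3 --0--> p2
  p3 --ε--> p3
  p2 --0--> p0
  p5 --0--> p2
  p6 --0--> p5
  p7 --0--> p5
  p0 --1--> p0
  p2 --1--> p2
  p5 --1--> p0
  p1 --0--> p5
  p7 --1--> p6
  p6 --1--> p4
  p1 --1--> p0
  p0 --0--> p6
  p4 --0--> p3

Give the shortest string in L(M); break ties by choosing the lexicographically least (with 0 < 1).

A breadth-first search from p0 reaches an accepting state first via the path p0 → p6 → p5 → p2 on input 000.
No string of length < 3 is accepted (BFS exhausts all shorter strings without reaching an accepting state), and 000 is the lexicographically least accepting string of length 3.

000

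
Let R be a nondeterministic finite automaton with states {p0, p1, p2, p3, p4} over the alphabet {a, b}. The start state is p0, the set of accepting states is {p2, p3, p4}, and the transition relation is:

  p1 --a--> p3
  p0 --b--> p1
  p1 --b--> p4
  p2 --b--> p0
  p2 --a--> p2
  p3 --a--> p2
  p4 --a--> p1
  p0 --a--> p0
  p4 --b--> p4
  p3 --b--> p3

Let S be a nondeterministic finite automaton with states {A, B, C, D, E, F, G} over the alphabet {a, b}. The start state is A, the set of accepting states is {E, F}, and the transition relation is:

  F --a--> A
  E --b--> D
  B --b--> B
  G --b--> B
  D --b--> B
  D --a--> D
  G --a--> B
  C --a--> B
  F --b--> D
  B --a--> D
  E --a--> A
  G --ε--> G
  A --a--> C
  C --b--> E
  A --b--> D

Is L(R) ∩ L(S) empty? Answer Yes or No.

Yes

Exploring the product automaton R × S from the start pair (p0, A), following both machines on each input symbol, reaches 16 state pairs: (p0, A), (p0, C), (p1, D), (p0, B), (p1, E), (p3, D), (p4, B), (p0, D), (p1, B), (p3, A), (p4, D), (p2, D), (p3, B), (p2, C), (p2, B), (p0, E).
R accepts in {p2, p3, p4} and S accepts in {E, F}; no reachable pair has both components accepting, so no string drives both machines to acceptance simultaneously and L(R) ∩ L(S) = ∅.
So no string is accepted by both, and the intersection is empty.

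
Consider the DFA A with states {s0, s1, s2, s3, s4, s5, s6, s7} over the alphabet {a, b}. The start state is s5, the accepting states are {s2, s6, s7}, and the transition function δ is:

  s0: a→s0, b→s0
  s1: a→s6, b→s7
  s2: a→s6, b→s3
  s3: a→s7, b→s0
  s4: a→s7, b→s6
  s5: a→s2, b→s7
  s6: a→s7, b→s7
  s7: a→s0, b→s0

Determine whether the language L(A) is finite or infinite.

finite

The useful states (reachable from s5 and able to reach an accepting state) are {s2, s3, s5, s6, s7}.
Restricted to these states the transition graph has no cycle, so every accepting path has bounded length and L is finite.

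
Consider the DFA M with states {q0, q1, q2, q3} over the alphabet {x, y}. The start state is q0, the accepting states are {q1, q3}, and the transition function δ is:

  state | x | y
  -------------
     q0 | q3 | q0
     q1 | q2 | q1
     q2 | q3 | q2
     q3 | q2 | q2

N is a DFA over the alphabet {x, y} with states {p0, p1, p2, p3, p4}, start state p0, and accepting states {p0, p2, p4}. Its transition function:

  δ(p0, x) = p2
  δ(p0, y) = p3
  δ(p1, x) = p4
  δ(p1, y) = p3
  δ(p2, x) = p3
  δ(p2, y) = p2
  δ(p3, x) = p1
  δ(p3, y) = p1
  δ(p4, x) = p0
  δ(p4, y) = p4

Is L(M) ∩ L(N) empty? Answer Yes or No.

No

The string x is accepted by both M and N.
Hence L(M) ∩ L(N) ≠ ∅.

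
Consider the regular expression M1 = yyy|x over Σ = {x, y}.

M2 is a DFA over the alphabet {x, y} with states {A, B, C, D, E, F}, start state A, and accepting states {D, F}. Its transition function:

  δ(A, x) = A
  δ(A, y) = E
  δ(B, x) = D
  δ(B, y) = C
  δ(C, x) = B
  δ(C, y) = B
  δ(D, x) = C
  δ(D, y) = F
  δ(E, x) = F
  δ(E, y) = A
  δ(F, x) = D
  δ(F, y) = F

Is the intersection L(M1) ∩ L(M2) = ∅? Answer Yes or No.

Yes

Converting the expression M1 to a DFA (subset construction, then merging equivalent states) gives the minimal DFA with states {r0, r1, r2, r3, r4}, start state r0, accepting states {r1} and transitions r0: x→r1, y→r2; r1: x→r3, y→r3; r2: x→r3, y→r4; r3: x→r3, y→r3; r4: x→r3, y→r1.
Exploring the product automaton M1 × M2 from the start pair (r0, A), following both machines on each input symbol, reaches 11 state pairs: (r0, A), (r1, A), (r2, E), (r3, A), (r3, E), (r3, F), (r4, A), (r3, D), (r1, E), (r3, C), (r3, B).
M1 accepts in {r1} and M2 accepts in {D, F}; no reachable pair has both components accepting, so no string drives both machines to acceptance simultaneously and L(M1) ∩ L(M2) = ∅.
So no string is accepted by both, and the intersection is empty.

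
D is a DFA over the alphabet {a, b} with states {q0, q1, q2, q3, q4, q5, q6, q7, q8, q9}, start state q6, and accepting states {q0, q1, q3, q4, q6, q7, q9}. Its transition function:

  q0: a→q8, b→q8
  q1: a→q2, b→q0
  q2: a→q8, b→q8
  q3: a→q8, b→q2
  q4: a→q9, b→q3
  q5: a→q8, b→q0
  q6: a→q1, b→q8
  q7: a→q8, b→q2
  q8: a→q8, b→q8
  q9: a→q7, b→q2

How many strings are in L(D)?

The useful subgraph on states {q0, q1, q6} is acyclic, so L(D) is finite; the longest accepting path visits 3 useful states, giving maximum string length 2.
Counting accepting paths from q6 by length: 1 of length 0, 1 of length 1, 1 of length 2. Total 3.

3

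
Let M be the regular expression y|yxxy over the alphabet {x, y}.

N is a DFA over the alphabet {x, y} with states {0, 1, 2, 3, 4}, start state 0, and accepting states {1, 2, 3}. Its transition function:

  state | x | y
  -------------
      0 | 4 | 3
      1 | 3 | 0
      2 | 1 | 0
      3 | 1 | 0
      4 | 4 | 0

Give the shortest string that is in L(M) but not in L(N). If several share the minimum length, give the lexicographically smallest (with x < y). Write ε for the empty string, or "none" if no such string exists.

yxxy

The string yxxy is accepted by M but not by N.
No shorter string lies in the difference, and yxxy is the lexicographically first length-4 string in L(M) \ L(N).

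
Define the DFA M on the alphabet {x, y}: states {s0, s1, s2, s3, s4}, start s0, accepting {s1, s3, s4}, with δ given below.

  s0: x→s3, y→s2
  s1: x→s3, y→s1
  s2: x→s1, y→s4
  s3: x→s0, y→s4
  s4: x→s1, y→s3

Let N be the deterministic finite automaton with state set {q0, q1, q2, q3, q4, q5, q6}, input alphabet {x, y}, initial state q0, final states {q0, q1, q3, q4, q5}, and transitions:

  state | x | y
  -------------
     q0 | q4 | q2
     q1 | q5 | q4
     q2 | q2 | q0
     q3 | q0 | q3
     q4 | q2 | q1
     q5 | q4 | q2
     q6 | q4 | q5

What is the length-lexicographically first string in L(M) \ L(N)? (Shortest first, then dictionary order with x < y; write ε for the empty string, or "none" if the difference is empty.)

yx

The string yx is accepted by M but not by N.
No shorter string lies in the difference, and yx is the lexicographically first length-2 string in L(M) \ L(N).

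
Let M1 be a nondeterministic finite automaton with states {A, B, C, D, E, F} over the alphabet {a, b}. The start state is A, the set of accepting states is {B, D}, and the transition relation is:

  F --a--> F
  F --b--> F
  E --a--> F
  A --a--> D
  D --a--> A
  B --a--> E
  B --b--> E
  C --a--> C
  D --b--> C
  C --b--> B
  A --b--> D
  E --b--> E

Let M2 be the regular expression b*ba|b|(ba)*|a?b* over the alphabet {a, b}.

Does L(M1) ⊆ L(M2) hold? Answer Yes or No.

No

The string aaa is in L(M1) but not in L(M2).
So L(M1) ⊄ L(M2).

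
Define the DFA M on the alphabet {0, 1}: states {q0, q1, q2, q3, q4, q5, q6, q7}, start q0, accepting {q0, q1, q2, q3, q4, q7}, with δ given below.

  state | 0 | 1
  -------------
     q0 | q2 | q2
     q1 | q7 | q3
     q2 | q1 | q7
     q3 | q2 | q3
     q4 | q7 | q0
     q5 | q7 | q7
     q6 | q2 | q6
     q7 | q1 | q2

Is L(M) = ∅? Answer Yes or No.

The empty string ε is accepted: the run q0 ends in the accepting state q0.
Since at least one string is accepted, L(M) is not empty.

No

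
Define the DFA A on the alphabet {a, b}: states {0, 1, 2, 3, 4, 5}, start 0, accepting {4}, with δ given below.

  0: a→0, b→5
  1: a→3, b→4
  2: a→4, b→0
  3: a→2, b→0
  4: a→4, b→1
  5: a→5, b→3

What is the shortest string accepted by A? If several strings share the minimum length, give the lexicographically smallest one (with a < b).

A breadth-first search from 0 reaches an accepting state first via the path 0 → 5 → 3 → 2 → 4 on input bbaa.
No string of length < 4 is accepted (BFS exhausts all shorter strings without reaching an accepting state), and bbaa is the lexicographically least accepting string of length 4.

bbaa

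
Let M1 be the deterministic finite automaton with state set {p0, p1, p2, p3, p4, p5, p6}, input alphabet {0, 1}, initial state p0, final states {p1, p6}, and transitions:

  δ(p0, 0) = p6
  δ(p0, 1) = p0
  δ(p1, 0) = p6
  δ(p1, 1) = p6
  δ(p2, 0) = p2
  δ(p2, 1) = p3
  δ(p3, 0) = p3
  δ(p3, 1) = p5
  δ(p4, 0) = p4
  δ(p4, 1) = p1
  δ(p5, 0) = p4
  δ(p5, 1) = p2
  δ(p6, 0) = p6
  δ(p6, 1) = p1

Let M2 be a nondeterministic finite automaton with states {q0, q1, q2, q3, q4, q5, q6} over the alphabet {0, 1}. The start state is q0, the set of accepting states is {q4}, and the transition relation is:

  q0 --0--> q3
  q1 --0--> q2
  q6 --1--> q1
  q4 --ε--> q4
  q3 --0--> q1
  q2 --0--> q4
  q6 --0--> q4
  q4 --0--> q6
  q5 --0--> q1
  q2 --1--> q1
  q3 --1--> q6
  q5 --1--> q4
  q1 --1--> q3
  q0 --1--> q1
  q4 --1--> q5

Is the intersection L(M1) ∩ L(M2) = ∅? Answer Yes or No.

The string 010 is accepted by both M1 and M2.
Hence L(M1) ∩ L(M2) ≠ ∅.

No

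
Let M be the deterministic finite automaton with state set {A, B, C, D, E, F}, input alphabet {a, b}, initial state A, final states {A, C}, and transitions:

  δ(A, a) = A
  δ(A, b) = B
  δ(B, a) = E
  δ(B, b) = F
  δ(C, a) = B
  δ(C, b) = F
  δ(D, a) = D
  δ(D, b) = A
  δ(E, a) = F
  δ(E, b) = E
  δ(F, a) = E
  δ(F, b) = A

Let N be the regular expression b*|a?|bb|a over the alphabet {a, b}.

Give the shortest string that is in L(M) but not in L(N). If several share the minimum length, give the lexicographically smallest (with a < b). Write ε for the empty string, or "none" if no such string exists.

aa

The string aa is accepted by M but not by N.
No shorter string lies in the difference, and aa is the lexicographically first length-2 string in L(M) \ L(N).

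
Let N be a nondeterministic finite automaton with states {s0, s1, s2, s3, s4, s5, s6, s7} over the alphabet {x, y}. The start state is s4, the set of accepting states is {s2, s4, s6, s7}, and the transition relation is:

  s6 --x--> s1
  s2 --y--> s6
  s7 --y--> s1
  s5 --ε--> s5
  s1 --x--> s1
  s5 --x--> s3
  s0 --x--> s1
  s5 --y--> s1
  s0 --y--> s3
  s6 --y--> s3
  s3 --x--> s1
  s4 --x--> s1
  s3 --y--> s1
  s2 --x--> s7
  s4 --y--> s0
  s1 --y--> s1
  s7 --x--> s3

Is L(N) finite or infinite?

finite

The useful states (reachable from s4 and able to reach an accepting state) are {s4}.
Restricted to these states the transition graph has no cycle, so every accepting path has bounded length and L is finite.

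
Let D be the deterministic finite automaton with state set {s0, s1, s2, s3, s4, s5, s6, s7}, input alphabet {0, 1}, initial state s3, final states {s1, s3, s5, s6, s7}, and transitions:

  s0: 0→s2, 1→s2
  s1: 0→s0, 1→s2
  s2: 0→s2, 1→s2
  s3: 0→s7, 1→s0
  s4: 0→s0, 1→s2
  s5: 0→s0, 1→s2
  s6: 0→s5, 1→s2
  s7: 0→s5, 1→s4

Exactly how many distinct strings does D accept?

The useful subgraph on states {s3, s5, s7} is acyclic, so L(D) is finite; the longest accepting path visits 3 useful states, giving maximum string length 2.
Counting accepting paths from s3 by length: 1 of length 0, 1 of length 1, 1 of length 2. Total 3.

3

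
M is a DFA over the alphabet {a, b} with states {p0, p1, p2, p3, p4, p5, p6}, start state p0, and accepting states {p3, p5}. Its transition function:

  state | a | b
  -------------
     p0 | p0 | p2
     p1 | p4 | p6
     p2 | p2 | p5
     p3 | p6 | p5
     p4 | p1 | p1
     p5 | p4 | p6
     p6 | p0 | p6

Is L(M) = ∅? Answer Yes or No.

No

The string bb is accepted: the run p0 → p2 → p5 ends in the accepting state p5.
Since at least one string is accepted, L(M) is not empty.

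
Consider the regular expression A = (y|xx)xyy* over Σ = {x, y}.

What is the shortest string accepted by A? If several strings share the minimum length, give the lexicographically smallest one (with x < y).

By inspection of the expression, no string of length less than 3 matches, and yxy is the lexicographically first match of length 3.

yxy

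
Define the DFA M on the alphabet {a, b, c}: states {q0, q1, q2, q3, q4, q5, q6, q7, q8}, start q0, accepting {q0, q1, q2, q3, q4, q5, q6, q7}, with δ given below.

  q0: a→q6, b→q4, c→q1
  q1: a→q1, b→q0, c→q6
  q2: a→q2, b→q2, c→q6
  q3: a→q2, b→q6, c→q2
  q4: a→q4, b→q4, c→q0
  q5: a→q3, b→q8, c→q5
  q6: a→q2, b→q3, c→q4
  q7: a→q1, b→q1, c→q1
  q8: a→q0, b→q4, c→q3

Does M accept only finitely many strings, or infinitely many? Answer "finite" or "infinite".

State q0 is reachable from the start and can reach an accepting state, and it lies on the cycle q0 → q1 → q0.
Traversing that cycle any number of times yields accepted strings of unbounded length, so the language is infinite.

infinite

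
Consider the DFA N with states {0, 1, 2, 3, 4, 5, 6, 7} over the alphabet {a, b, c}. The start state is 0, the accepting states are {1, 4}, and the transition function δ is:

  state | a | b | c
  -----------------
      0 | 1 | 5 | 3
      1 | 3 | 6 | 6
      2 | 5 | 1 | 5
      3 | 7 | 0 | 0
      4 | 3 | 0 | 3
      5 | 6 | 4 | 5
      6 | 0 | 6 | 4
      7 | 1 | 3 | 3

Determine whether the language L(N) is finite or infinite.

State 0 is reachable from the start and can reach an accepting state, and it lies on the cycle 0 → 1 → 3 → 0.
Traversing that cycle any number of times yields accepted strings of unbounded length, so the language is infinite.

infinite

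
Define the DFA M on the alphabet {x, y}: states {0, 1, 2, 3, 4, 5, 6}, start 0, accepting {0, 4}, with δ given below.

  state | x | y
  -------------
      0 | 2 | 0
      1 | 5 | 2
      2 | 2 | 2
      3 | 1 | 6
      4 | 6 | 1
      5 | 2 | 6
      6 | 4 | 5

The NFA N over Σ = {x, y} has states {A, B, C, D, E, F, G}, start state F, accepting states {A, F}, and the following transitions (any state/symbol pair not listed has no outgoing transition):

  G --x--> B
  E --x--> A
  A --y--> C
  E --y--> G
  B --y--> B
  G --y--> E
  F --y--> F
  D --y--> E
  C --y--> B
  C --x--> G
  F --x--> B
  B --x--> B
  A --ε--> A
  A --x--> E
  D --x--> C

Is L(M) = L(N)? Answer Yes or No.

Exploring the product automaton M × N from the start pair (0, F), following both machines on each input symbol, reaches 2 state pairs: (0, F), (2, B).
M accepts in {0, 4} and N accepts in {A, F}. In every reachable pair the two components are either both accepting — (0, F) — or both non-accepting, so no string is accepted by exactly one of the machines: L(M) \ L(N) and L(N) \ L(M) are both empty.
Hence every string is accepted by M iff it is accepted by N, and the two languages coincide.

Yes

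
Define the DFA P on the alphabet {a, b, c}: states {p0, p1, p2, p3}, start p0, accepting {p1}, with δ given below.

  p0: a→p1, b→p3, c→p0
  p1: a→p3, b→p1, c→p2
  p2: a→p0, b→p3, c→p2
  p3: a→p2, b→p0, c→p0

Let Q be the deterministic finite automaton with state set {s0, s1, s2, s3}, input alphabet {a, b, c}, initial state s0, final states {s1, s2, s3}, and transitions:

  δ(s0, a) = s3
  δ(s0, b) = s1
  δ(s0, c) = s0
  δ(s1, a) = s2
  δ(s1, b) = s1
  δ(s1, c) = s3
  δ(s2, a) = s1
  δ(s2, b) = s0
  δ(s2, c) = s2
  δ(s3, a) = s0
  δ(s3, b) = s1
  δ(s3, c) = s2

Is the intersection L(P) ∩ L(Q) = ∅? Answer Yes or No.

The string a is accepted by both P and Q.
Hence L(P) ∩ L(Q) ≠ ∅.

No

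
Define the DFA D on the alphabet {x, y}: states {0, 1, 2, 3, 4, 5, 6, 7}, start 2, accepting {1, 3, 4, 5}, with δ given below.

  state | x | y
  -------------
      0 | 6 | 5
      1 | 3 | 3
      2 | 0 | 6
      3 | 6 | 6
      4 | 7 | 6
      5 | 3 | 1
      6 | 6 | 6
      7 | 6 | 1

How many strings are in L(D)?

5

The useful subgraph on states {0, 1, 2, 3, 5} is acyclic, so L(D) is finite; the longest accepting path visits 5 useful states, giving maximum string length 4.
Counting accepting paths from 2 by length: 1 of length 2, 2 of length 3, 2 of length 4. Total 5.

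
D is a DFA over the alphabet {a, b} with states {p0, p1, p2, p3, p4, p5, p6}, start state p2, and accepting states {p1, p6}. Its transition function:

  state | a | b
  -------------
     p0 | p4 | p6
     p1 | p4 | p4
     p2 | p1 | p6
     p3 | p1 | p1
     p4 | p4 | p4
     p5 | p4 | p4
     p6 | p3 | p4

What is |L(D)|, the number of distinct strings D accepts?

4

The useful subgraph on states {p1, p2, p3, p6} is acyclic, so L(D) is finite; the longest accepting path visits 4 useful states, giving maximum string length 3.
Counting accepting paths from p2 by length: 2 of length 1, 2 of length 3. Total 4.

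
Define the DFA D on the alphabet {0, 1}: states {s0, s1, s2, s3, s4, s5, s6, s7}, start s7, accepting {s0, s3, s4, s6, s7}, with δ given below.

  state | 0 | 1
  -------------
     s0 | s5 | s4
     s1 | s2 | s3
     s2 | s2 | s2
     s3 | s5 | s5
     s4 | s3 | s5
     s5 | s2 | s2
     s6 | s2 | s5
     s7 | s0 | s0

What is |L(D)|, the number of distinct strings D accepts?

7

The useful subgraph on states {s0, s3, s4, s7} is acyclic, so L(D) is finite; the longest accepting path visits 4 useful states, giving maximum string length 3.
Counting accepting paths from s7 by length: 1 of length 0, 2 of length 1, 2 of length 2, 2 of length 3. Total 7.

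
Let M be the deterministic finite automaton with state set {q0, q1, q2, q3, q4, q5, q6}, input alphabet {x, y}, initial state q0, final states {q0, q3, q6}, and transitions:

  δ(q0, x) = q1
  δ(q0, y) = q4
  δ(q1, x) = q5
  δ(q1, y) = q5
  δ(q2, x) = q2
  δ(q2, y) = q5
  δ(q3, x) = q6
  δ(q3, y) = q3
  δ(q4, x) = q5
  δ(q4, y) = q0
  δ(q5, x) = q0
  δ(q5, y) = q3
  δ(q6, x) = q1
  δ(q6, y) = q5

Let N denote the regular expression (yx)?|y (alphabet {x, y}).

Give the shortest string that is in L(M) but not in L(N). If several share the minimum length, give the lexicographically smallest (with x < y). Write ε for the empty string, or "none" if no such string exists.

The string yy is accepted by M but not by N.
No shorter string lies in the difference, and yy is the lexicographically first length-2 string in L(M) \ L(N).

yy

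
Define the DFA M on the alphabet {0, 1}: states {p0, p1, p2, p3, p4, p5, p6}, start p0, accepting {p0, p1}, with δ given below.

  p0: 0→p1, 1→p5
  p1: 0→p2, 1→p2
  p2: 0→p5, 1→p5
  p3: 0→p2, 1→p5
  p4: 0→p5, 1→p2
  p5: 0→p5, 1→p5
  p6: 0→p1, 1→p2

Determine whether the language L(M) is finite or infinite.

finite

The useful states (reachable from p0 and able to reach an accepting state) are {p0, p1}.
Restricted to these states the transition graph has no cycle, so every accepting path has bounded length and L is finite.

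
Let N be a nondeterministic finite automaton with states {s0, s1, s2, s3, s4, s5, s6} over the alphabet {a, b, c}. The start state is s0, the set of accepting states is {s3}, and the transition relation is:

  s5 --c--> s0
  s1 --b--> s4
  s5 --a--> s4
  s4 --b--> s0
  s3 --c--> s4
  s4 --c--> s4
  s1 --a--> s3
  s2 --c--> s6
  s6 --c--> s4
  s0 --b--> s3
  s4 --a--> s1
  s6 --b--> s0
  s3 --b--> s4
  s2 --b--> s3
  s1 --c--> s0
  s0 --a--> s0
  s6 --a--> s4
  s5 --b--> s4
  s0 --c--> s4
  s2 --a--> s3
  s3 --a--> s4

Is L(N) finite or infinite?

infinite

State s0 is reachable from the start and can reach an accepting state, and it lies on the cycle s0 → s0.
Traversing that cycle any number of times yields accepted strings of unbounded length, so the language is infinite.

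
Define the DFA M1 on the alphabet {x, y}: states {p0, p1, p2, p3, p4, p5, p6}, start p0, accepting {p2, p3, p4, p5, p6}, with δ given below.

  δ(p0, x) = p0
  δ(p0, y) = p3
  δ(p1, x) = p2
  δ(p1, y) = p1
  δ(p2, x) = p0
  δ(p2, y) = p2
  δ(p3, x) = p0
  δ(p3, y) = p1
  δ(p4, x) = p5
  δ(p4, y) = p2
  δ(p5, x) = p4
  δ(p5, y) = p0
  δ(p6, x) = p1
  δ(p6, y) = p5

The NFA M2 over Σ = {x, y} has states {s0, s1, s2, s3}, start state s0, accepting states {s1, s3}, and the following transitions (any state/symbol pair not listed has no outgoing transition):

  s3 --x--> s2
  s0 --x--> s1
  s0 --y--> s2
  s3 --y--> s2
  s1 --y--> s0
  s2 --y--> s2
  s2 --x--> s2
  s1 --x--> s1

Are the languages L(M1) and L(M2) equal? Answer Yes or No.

The string y is accepted by M1 but rejected by M2.
So L(M1) ≠ L(M2).

No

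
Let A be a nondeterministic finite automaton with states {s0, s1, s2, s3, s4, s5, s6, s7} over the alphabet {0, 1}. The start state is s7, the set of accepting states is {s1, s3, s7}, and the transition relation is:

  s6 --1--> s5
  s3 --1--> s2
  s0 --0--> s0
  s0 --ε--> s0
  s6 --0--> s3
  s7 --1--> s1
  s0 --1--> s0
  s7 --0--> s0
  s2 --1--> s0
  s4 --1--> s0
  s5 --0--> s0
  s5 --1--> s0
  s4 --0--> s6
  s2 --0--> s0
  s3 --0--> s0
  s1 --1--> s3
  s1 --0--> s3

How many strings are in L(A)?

4

The useful subgraph on states {s1, s3, s7} is acyclic, so L(A) is finite; the longest accepting path visits 3 useful states, giving maximum string length 2.
Counting accepting paths from s7 by length: 1 of length 0, 1 of length 1, 2 of length 2. Total 4.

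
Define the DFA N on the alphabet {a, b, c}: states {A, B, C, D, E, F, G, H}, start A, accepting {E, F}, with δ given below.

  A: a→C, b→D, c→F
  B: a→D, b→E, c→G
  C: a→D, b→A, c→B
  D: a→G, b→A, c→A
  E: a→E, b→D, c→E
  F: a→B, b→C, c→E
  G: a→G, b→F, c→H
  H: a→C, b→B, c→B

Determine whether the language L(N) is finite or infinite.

infinite

State A is reachable from the start and can reach an accepting state, and it lies on the cycle A → C → A.
Traversing that cycle any number of times yields accepted strings of unbounded length, so the language is infinite.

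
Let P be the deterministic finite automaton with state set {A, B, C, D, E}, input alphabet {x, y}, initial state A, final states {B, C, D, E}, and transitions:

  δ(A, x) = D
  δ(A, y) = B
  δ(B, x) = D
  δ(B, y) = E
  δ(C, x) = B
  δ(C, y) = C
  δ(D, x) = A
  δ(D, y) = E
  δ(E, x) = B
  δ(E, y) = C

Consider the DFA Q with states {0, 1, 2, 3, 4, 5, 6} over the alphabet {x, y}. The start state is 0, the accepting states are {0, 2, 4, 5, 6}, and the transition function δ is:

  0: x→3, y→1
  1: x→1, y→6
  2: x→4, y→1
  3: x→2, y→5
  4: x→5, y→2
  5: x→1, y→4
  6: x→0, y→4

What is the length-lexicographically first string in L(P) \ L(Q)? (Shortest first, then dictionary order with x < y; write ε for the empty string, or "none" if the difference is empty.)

The string x is accepted by P but not by Q.
No shorter string lies in the difference, and x is the lexicographically first length-1 string in L(P) \ L(Q).

x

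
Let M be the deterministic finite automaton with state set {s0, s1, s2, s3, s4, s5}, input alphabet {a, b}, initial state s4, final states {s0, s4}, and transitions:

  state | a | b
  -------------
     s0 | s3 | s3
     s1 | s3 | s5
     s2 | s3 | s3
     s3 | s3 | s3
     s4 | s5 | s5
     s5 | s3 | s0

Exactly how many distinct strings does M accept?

The useful subgraph on states {s0, s4, s5} is acyclic, so L(M) is finite; the longest accepting path visits 3 useful states, giving maximum string length 2.
Counting accepting paths from s4 by length: 1 of length 0, 2 of length 2. Total 3.

3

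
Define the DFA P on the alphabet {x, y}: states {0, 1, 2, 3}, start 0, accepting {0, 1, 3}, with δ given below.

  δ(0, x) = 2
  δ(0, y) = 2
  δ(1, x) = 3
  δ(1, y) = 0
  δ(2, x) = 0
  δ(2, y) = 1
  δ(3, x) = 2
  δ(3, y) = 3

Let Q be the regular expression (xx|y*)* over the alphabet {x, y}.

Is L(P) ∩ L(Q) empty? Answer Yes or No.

No

The empty string ε is accepted by both P and Q.
Hence L(P) ∩ L(Q) ≠ ∅.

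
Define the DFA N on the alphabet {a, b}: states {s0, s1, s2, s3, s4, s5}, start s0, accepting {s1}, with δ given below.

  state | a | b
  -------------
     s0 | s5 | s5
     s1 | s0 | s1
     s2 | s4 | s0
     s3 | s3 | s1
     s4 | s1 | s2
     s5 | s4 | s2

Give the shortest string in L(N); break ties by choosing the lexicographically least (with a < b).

A breadth-first search from s0 reaches an accepting state first via the path s0 → s5 → s4 → s1 on input aaa.
No string of length < 3 is accepted (BFS exhausts all shorter strings without reaching an accepting state), and aaa is the lexicographically least accepting string of length 3.

aaa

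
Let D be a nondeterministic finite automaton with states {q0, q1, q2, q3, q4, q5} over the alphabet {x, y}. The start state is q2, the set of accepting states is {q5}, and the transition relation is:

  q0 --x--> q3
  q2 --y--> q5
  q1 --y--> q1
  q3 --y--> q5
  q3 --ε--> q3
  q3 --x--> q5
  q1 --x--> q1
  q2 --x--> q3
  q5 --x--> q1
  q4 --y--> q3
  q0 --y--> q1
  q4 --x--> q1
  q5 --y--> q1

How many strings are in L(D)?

The useful subgraph on states {q2, q3, q5} is acyclic, so L(D) is finite; the longest accepting path visits 3 useful states, giving maximum string length 2.
Counting accepting paths from q2 by length: 1 of length 1, 2 of length 2. Total 3.

3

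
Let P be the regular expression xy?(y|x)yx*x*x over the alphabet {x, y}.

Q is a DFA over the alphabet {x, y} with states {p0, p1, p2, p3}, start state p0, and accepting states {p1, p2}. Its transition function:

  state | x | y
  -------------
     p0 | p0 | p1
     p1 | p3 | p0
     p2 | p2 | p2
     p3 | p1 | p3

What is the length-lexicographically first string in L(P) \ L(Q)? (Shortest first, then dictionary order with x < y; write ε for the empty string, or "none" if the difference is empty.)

xxyx

The string xxyx is accepted by P but not by Q.
No shorter string lies in the difference, and xxyx is the lexicographically first length-4 string in L(P) \ L(Q).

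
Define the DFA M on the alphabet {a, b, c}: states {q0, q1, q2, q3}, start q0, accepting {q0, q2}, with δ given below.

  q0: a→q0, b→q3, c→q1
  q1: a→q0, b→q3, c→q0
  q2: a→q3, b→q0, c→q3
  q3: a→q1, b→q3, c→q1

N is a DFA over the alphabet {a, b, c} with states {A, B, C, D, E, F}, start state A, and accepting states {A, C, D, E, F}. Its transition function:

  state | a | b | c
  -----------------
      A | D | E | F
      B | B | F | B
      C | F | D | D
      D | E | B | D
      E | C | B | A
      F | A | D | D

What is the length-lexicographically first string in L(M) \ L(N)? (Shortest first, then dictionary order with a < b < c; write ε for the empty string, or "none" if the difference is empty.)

abaa

The string abaa is accepted by M but not by N.
No shorter string lies in the difference, and abaa is the lexicographically first length-4 string in L(M) \ L(N).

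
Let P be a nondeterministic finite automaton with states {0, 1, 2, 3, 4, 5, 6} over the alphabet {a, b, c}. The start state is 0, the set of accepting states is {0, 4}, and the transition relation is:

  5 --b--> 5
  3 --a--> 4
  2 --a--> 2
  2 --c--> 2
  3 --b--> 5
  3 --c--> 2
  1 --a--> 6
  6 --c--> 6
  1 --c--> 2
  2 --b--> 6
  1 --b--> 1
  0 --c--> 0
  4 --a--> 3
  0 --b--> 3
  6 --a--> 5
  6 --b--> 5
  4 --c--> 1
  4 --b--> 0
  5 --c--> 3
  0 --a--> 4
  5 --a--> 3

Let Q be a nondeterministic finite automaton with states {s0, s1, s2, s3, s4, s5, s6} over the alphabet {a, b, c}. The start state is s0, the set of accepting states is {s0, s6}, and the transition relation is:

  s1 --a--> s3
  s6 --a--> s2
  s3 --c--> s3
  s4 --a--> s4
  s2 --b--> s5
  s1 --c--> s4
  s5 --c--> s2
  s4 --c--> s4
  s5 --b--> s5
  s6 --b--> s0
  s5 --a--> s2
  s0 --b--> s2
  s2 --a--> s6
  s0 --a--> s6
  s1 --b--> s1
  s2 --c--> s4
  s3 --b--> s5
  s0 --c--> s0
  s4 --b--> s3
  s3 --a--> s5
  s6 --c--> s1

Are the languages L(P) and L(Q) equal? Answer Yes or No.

Exploring the product automaton P × Q from the start pair (0, s0), following both machines on each input symbol, reaches 7 state pairs: (0, s0), (4, s6), (3, s2), (1, s1), (5, s5), (2, s4), (6, s3).
P accepts in {0, 4} and Q accepts in {s0, s6}. In every reachable pair the two components are either both accepting — (0, s0), (4, s6) — or both non-accepting, so no string is accepted by exactly one of the machines: L(P) \ L(Q) and L(Q) \ L(P) are both empty.
Hence every string is accepted by P iff it is accepted by Q, and the two languages coincide.

Yes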